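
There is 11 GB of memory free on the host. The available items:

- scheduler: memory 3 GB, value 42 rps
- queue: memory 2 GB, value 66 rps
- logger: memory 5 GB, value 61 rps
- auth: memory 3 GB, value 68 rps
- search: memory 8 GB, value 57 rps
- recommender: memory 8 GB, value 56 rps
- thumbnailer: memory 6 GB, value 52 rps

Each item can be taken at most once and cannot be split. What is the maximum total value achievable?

This is a 0/1 knapsack; check combinations near the capacity.
- queue+logger+auth: memory 2+5+3=10, value 66+61+68=195
- queue+auth+thumbnailer: memory 2+3+6=11, value 66+68+52=186
- scheduler+queue+auth: memory 3+2+3=8, value 42+66+68=176
Best: 195 rps.

195 rps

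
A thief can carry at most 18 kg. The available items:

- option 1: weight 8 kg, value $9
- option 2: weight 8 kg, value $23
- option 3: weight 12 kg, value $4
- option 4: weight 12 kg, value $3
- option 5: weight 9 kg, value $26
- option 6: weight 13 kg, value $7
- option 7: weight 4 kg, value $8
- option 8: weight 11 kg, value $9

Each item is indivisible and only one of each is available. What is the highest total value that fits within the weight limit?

Check high-value combinations within 18 kg:
- option 2+option 5: weight 8+9=17, value 23+26=49
- option 1+option 5: weight 8+9=17, value 9+26=35
- option 5+option 7: weight 9+4=13, value 26+8=34
Best: $49.

$49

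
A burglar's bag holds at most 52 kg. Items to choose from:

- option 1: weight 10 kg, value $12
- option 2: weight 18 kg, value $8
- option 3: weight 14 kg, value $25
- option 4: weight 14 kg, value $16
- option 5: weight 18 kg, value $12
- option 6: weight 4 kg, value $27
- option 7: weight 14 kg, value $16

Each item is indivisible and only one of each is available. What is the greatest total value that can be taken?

Check high-value combinations within 52 kg:
- option 3+option 4+option 6+option 7: weight 14+14+4+14=46, value 25+16+27+16=84
- option 1+option 3+option 4+option 6: weight 10+14+14+4=42, value 12+25+16+27=80
- option 1+option 3+option 6+option 7: weight 10+14+4+14=42, value 12+25+27+16=80
Best: $84.

$84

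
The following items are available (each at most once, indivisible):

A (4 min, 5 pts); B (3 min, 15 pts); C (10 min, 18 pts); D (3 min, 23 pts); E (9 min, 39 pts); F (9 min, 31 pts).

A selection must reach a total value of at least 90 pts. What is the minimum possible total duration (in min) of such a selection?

Subsets with value ≥ 90, sorted by total duration:
- D+E+F: duration 21, value 93
- B+D+E+F: duration 24, value 108
- A+D+E+F: duration 25, value 98
- B+C+D+E: duration 25, value 95
Minimum duration: 21 min.

21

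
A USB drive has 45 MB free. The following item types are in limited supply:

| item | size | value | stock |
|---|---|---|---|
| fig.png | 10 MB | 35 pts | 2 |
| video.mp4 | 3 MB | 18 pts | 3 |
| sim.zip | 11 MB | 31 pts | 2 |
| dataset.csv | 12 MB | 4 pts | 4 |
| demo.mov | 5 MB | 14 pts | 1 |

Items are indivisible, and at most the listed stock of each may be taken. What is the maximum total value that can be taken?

169 pts

Top feasible selections:
- 2×fig.png + 3×video.mp4 + 1×sim.zip + 1×demo.mov: size 45, value 169
- 2×fig.png + 3×video.mp4 + 1×sim.zip: size 40, value 155
- 1×fig.png + 3×video.mp4 + 2×sim.zip: size 41, value 151
Best: 169 pts.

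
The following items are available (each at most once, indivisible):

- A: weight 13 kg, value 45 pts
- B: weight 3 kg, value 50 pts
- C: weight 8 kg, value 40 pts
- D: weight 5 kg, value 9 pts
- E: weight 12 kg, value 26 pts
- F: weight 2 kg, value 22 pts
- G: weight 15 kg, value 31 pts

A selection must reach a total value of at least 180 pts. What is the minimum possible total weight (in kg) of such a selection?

Subsets with value ≥ 180, sorted by total weight:
- A+B+C+E+F: weight 38, value 183
- A+B+C+F+G: weight 41, value 188
- A+B+C+D+E+F: weight 43, value 192
- A+B+C+D+F+G: weight 46, value 197
Minimum weight: 38 kg.

38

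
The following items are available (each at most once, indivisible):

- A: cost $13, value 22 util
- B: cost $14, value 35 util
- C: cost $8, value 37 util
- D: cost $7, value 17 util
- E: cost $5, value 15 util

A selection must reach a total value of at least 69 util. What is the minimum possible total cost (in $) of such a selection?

20

Subsets with value ≥ 69, sorted by total cost:
- C+D+E: cost 20, value 69
- B+C: cost 22, value 72
- A+C+E: cost 26, value 74
- B+C+E: cost 27, value 87
Minimum cost: 20 $.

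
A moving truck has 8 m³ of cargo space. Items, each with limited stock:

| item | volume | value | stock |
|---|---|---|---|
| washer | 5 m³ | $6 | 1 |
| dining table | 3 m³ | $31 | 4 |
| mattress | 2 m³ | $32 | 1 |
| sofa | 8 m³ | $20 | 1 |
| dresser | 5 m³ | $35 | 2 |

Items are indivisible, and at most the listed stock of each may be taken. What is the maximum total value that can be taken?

Top feasible selections:
- 2×dining table + 1×mattress: volume 8, value 94
- 1×mattress + 1×dresser: volume 7, value 67
- 1×dining table + 1×dresser: volume 8, value 66
Best: $94.

$94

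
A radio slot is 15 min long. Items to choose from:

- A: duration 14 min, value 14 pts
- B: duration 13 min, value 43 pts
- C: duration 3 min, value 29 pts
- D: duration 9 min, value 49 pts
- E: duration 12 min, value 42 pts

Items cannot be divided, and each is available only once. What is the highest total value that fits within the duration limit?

78 pts

Check high-value combinations within 15 min:
- C+D: duration 3+9=12, value 29+49=78
- C+E: duration 3+12=15, value 29+42=71
- D: duration 9, value 49
- B: duration 13, value 43
- E: duration 12, value 42
Best: 78 pts.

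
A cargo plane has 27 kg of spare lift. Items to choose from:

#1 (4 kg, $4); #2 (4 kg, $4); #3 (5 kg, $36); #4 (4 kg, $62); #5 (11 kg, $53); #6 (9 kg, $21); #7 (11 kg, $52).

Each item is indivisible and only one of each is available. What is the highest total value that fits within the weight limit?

Check high-value combinations within 27 kg:
- #4+#5+#7: weight 4+11+11=26, value 62+53+52=167
- #1+#3+#4+#5: weight 4+5+4+11=24, value 4+36+62+53=155
- #2+#3+#4+#5: weight 4+5+4+11=24, value 4+36+62+53=155
- #1+#3+#4+#7: weight 4+5+4+11=24, value 4+36+62+52=154
- #2+#3+#4+#7: weight 4+5+4+11=24, value 4+36+62+52=154
Best: $167.

$167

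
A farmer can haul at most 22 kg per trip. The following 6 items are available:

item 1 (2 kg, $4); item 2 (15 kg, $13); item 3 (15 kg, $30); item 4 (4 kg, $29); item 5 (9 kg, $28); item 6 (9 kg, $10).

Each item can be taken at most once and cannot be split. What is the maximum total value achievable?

This is a 0/1 knapsack; check combinations near the capacity.
- item 4+item 5+item 6: weight 4+9+9=22, value 29+28+10=67
- item 1+item 3+item 4: weight 2+15+4=21, value 4+30+29=63
- item 1+item 4+item 5: weight 2+4+9=15, value 4+29+28=61
- item 3+item 4: weight 15+4=19, value 30+29=59
Best: $67.

$67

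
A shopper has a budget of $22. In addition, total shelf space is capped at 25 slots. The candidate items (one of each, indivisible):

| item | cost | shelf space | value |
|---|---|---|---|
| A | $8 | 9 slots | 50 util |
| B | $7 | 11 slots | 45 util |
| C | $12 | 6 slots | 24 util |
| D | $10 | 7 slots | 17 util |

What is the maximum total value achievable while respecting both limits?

Feasible sets respecting both limits:
- A+B: cost 15, shelf space 20, value 95
- A+C: cost 20, shelf space 15, value 74
- B+C: cost 19, shelf space 17, value 69
Best: 95 util.

95 util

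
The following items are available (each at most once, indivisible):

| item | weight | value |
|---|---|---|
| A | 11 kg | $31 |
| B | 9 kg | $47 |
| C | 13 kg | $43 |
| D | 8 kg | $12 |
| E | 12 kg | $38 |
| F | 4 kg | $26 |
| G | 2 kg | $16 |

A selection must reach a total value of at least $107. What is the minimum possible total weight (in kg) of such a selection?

Subsets with value ≥ 107, sorted by total weight:
- B+E+F: weight 25, value 111
- A+B+F+G: weight 26, value 120
- B+C+F: weight 26, value 116
- B+E+F+G: weight 27, value 127
Minimum weight: 25 kg.

25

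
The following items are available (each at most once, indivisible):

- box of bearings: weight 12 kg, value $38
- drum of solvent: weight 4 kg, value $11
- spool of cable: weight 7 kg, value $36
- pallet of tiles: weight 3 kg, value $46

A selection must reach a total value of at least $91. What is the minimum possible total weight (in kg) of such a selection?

14

Subsets with value ≥ 91, sorted by total weight:
- drum of solvent+spool of cable+pallet of tiles: weight 14, value 93
- box of bearings+drum of solvent+pallet of tiles: weight 19, value 95
- box of bearings+spool of cable+pallet of tiles: weight 22, value 120
- box of bearings+drum of solvent+spool of cable+pallet of tiles: weight 26, value 131
Minimum weight: 14 kg.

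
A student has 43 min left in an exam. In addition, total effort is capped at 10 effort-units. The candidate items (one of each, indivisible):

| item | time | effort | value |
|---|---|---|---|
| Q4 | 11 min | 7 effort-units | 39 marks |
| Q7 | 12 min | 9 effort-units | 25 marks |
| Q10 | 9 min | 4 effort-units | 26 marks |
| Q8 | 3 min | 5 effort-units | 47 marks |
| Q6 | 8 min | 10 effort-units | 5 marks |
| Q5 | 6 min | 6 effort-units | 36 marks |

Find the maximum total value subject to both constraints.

Feasible sets respecting both limits:
- Q10+Q8: time 12, effort 9, value 73
- Q10+Q5: time 15, effort 10, value 62
- Q8: time 3, effort 5, value 47
- Q4: time 11, effort 7, value 39
Best: 73 marks.

73 marks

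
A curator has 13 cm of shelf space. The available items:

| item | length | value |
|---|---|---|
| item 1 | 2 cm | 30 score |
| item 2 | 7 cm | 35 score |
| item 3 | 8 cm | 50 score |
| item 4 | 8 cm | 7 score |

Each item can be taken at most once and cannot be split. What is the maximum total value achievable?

Check high-value combinations within 13 cm:
- item 1+item 3: length 2+8=10, value 30+50=80
- item 1+item 2: length 2+7=9, value 30+35=65
- item 3: length 8, value 50
- item 1+item 4: length 2+8=10, value 30+7=37
- item 2: length 7, value 35
Best: 80 score.

80 score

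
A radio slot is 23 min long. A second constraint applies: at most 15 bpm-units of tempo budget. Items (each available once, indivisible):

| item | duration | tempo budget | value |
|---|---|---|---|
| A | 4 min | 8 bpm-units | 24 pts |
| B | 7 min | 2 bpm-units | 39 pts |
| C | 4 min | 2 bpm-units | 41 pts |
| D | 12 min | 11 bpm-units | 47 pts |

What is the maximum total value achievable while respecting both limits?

Feasible sets respecting both limits:
- B+C+D: duration 23, tempo budget 15, value 127
- A+B+C: duration 15, tempo budget 12, value 104
- C+D: duration 16, tempo budget 13, value 88
Best: 127 pts.

127 pts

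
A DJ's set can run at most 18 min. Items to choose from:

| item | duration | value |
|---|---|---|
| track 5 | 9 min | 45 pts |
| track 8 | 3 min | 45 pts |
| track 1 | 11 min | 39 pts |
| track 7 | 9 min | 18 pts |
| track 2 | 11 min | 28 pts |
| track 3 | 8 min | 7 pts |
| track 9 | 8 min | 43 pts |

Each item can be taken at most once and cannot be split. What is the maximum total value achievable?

Check high-value combinations within 18 min:
- track 5+track 8: duration 9+3=12, value 45+45=90
- track 8+track 9: duration 3+8=11, value 45+43=88
- track 5+track 9: duration 9+8=17, value 45+43=88
- track 8+track 1: duration 3+11=14, value 45+39=84
- track 8+track 2: duration 3+11=14, value 45+28=73
Best: 90 pts.

90 pts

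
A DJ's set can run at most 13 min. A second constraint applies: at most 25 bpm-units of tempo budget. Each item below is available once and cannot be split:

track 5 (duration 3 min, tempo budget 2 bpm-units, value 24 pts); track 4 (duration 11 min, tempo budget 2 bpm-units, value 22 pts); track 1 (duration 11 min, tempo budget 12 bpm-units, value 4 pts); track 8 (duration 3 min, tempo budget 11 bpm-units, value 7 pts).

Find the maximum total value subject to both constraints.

31 pts

Feasible sets respecting both limits:
- track 5+track 8: duration 6, tempo budget 13, value 31
- track 5: duration 3, tempo budget 2, value 24
- track 4: duration 11, tempo budget 2, value 22
- track 8: duration 3, tempo budget 11, value 7
Best: 31 pts.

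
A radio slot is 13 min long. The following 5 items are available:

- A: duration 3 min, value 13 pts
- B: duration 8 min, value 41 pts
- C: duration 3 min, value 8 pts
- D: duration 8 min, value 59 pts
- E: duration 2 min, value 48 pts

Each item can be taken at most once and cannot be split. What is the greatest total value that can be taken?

Check high-value combinations within 13 min:
- A+D+E: duration 3+8+2=13, value 13+59+48=120
- C+D+E: duration 3+8+2=13, value 8+59+48=115
- D+E: duration 8+2=10, value 59+48=107
- A+B+E: duration 3+8+2=13, value 13+41+48=102
- B+C+E: duration 8+3+2=13, value 41+8+48=97
Best: 120 pts.

120 pts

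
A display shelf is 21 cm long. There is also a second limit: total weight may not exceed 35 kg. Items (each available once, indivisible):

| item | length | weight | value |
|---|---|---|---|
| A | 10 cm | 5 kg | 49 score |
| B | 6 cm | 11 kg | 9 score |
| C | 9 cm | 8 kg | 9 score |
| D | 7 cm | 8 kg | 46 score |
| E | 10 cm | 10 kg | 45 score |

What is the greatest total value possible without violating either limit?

95 score

Feasible sets respecting both limits:
- A+D: length 17, weight 13, value 95
- A+E: length 20, weight 15, value 94
- D+E: length 17, weight 18, value 91
- A+B: length 16, weight 16, value 58
Best: 95 score.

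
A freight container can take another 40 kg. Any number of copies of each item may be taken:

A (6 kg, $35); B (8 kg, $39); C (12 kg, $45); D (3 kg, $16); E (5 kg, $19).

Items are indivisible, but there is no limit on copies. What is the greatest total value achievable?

$226

Best value-per-unit is A at 35/6; filling with it alone gives 6×35 = 210.
Optimal mix: 6×A + 1×D → weight 39, value 226.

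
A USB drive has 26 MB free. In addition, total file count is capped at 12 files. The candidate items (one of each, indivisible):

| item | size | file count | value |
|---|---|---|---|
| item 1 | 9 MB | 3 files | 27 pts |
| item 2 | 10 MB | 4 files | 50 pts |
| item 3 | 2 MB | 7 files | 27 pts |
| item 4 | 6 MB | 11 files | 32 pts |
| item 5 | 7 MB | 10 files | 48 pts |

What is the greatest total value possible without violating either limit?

Feasible sets respecting both limits:
- item 1+item 2: size 19, file count 7, value 77
- item 2+item 3: size 12, file count 11, value 77
- item 1+item 3: size 11, file count 10, value 54
Best: 77 pts.

77 pts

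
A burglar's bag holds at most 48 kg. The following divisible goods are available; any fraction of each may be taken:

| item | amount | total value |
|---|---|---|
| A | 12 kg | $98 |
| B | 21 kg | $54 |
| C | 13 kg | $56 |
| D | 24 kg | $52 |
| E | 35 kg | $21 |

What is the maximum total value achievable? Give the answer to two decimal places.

Take in order of value per unit:
- A (98/12 per unit): all 12 → value 98, running total 98.00
- C (56/13 per unit): all 13 → value 56, running total 154.00
- B (54/21 per unit): all 21 → value 54, running total 208.00
- D (52/24 per unit): 2 of 24 → value 2×52/24 = 4.3333, running total 212.33
Total 212.33.

212.33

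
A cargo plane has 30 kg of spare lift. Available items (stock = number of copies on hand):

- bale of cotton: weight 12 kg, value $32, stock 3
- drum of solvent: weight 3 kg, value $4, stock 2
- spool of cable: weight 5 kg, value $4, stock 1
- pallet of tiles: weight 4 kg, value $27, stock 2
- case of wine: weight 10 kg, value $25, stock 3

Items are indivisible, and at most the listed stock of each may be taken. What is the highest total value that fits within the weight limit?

Best selections within weight 30 and stock limits:
- 1×bale of cotton + 2×pallet of tiles + 1×case of wine: weight 30, value 111
- 2×pallet of tiles + 2×case of wine: weight 28, value 104
- 1×bale of cotton + 2×drum of solvent + 2×pallet of tiles: weight 26, value 94
- 1×bale of cotton + 1×drum of solvent + 1×spool of cable + 2×pallet of tiles: weight 28, value 94
Best: $111.

$111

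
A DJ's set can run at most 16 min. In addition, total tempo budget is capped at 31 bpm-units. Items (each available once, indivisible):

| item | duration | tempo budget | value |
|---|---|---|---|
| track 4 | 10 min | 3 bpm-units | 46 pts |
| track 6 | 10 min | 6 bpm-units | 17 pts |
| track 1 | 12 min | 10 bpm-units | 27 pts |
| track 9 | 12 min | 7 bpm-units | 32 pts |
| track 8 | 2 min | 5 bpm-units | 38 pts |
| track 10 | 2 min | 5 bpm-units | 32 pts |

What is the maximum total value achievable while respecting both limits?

Feasible sets respecting both limits:
- track 4+track 8+track 10: duration 14, tempo budget 13, value 116
- track 9+track 8+track 10: duration 16, tempo budget 17, value 102
- track 1+track 8+track 10: duration 16, tempo budget 20, value 97
- track 6+track 8+track 10: duration 14, tempo budget 16, value 87
Best: 116 pts.

116 pts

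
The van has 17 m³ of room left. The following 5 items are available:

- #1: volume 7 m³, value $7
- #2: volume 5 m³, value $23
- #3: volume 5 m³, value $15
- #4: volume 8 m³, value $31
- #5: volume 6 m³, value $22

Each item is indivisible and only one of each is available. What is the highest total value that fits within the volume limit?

$60

Check high-value combinations within 17 m³:
- #2+#3+#5: volume 5+5+6=16, value 23+15+22=60
- #2+#4: volume 5+8=13, value 23+31=54
- #4+#5: volume 8+6=14, value 31+22=53
Best: $60.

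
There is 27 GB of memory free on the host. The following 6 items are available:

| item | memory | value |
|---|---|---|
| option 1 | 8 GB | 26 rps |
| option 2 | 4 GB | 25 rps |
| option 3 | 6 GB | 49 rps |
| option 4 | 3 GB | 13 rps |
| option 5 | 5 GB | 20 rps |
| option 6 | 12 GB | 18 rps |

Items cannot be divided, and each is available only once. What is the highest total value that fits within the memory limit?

Check high-value combinations within 27 GB:
- option 1+option 2+option 3+option 4+option 5: memory 8+4+6+3+5=26, value 26+25+49+13+20=133
- option 1+option 2+option 3+option 5: memory 8+4+6+5=23, value 26+25+49+20=120
- option 1+option 2+option 3+option 4: memory 8+4+6+3=21, value 26+25+49+13=113
Best: 133 rps.

133 rps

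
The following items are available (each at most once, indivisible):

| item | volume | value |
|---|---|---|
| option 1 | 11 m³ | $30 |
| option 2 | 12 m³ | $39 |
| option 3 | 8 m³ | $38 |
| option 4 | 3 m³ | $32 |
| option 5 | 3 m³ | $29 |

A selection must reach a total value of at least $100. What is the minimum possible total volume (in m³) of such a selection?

Subsets with value ≥ 100, sorted by total volume:
- option 2+option 4+option 5: volume 18, value 100
- option 1+option 3+option 4: volume 22, value 100
Minimum volume: 18 m³.

18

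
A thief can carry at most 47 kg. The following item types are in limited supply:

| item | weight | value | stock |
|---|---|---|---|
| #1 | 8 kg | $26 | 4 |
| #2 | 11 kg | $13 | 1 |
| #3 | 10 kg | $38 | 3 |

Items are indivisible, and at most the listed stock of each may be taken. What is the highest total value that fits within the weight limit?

Best selections within weight 47 and stock limits:
- 2×#1 + 3×#3: weight 46, value 166
- 3×#1 + 2×#3: weight 44, value 154
Best: $166.

$166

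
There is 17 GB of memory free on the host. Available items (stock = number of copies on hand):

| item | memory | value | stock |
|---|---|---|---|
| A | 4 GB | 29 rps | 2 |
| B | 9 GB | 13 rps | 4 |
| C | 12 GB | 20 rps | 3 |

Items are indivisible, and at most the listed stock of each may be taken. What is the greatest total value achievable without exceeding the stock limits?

Top feasible selections:
- 2×A + 1×B: memory 17, value 71
- 2×A: memory 8, value 58
- 1×A + 1×C: memory 16, value 49
Best: 71 rps.

71 rps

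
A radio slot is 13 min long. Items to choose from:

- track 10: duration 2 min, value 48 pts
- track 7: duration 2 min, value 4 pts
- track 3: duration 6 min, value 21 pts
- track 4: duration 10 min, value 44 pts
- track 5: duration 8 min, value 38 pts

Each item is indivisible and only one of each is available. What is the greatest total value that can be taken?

Check high-value combinations within 13 min:
- track 10+track 4: duration 2+10=12, value 48+44=92
- track 10+track 7+track 5: duration 2+2+8=12, value 48+4+38=90
- track 10+track 5: duration 2+8=10, value 48+38=86
- track 10+track 7+track 3: duration 2+2+6=10, value 48+4+21=73
- track 10+track 3: duration 2+6=8, value 48+21=69
Best: 92 pts.

92 pts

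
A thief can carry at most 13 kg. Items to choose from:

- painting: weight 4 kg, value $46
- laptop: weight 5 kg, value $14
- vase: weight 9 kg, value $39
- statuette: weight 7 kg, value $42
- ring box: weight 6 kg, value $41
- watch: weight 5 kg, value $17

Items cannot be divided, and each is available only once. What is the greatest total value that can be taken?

Check high-value combinations within 13 kg:
- painting+statuette: weight 4+7=11, value 46+42=88
- painting+ring box: weight 4+6=10, value 46+41=87
- painting+vase: weight 4+9=13, value 46+39=85
Best: $88.

$88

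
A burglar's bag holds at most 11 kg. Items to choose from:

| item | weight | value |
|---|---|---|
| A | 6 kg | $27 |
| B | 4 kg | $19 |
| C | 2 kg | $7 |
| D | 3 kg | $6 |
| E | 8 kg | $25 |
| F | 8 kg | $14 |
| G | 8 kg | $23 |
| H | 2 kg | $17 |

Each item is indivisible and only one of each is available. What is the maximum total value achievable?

$51

Check high-value combinations within 11 kg:
- A+C+H: weight 6+2+2=10, value 27+7+17=51
- A+D+H: weight 6+3+2=11, value 27+6+17=50
- B+C+D+H: weight 4+2+3+2=11, value 19+7+6+17=49
Best: $51.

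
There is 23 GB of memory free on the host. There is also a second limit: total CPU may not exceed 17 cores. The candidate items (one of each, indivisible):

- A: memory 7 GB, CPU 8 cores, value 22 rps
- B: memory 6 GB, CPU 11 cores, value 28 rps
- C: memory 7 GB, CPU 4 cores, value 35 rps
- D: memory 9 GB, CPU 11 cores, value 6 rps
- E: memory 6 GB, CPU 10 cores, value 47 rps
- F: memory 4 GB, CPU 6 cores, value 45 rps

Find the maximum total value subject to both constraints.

92 rps

Feasible sets respecting both limits:
- E+F: memory 10, CPU 16, value 92
- C+E: memory 13, CPU 14, value 82
- C+F: memory 11, CPU 10, value 80
- B+F: memory 10, CPU 17, value 73
Best: 92 rps.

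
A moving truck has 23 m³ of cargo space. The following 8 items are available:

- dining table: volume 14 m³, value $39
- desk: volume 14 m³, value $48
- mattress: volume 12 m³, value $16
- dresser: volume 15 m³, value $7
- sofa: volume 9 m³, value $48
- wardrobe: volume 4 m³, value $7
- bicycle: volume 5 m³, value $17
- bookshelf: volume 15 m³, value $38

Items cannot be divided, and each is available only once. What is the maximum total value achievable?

$96

Check high-value combinations within 23 m³:
- desk+sofa: volume 14+9=23, value 48+48=96
- dining table+sofa: volume 14+9=23, value 39+48=87
- sofa+wardrobe+bicycle: volume 9+4+5=18, value 48+7+17=72
- desk+wardrobe+bicycle: volume 14+4+5=23, value 48+7+17=72
Best: $96.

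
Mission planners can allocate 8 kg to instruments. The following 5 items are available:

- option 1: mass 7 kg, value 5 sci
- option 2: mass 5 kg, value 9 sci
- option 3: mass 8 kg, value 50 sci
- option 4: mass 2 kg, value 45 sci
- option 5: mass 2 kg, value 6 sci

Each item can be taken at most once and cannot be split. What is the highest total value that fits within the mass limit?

Check high-value combinations within 8 kg:
- option 2+option 4: mass 5+2=7, value 9+45=54
- option 4+option 5: mass 2+2=4, value 45+6=51
- option 3: mass 8, value 50
- option 4: mass 2, value 45
Best: 54 sci.

54 sci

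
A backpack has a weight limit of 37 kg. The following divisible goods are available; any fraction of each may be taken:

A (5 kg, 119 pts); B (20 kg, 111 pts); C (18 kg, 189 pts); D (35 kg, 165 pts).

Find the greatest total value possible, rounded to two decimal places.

Take in order of value per unit:
- A (119/5 per unit): all 5 → value 119, running total 119.00
- C (189/18 per unit): all 18 → value 189, running total 308.00
- B (111/20 per unit): 14 of 20 → value 14×111/20 = 77.7000, running total 385.70
Total 385.70.

385.70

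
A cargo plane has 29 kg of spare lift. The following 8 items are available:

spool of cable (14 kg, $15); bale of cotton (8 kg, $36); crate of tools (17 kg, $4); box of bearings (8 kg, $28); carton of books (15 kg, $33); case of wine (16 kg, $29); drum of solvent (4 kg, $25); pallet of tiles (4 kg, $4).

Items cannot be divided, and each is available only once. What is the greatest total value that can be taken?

This is a 0/1 knapsack; check combinations near the capacity.
- bale of cotton+carton of books+drum of solvent: weight 8+15+4=27, value 36+33+25=94
- bale of cotton+box of bearings+drum of solvent+pallet of tiles: weight 8+8+4+4=24, value 36+28+25+4=93
- bale of cotton+case of wine+drum of solvent: weight 8+16+4=28, value 36+29+25=90
Best: $94.

$94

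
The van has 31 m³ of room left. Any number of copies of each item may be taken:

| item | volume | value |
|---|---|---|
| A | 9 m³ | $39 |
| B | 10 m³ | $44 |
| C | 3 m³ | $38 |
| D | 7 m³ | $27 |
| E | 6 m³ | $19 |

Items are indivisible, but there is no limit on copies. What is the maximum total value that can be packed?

$380

Best value-per-unit is C at 38/3, and filling with it alone uses volume 10×3=30. No mix of the others beats 10×38 = 380.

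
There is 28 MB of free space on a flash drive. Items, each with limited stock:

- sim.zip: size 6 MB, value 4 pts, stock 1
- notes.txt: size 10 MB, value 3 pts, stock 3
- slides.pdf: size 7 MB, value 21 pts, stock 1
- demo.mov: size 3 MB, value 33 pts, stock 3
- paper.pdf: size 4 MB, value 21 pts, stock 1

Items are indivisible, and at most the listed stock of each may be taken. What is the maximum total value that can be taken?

Top feasible selections:
- 1×sim.zip + 1×slides.pdf + 3×demo.mov + 1×paper.pdf: size 26, value 145
- 1×slides.pdf + 3×demo.mov + 1×paper.pdf: size 20, value 141
Best: 145 pts.

145 pts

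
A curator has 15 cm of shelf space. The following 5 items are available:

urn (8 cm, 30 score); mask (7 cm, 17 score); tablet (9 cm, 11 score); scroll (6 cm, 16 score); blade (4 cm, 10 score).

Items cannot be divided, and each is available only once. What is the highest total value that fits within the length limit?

47 score

Check high-value combinations within 15 cm:
- urn+mask: length 8+7=15, value 30+17=47
- urn+scroll: length 8+6=14, value 30+16=46
- urn+blade: length 8+4=12, value 30+10=40
- mask+scroll: length 7+6=13, value 17+16=33
- urn: length 8, value 30
Best: 47 score.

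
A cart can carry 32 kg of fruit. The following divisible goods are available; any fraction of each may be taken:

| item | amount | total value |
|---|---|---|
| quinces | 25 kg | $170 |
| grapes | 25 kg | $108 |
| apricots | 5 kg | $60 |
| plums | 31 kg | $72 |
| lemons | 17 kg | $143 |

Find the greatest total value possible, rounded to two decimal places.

271.00

Take in order of value per unit:
- apricots (60/5 per unit): all 5 → value 60, running total 60.00
- lemons (143/17 per unit): all 17 → value 143, running total 203.00
- quinces (170/25 per unit): 10 of 25 → value 10×170/25 = 68.0000, running total 271.00
Total 271.00.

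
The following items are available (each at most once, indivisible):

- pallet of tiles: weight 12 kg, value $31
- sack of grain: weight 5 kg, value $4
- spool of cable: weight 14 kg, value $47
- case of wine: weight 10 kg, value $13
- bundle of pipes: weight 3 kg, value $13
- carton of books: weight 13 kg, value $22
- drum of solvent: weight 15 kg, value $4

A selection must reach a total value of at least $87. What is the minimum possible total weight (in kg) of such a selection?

Subsets with value ≥ 87, sorted by total weight:
- pallet of tiles+spool of cable+bundle of pipes: weight 29, value 91
- pallet of tiles+sack of grain+spool of cable+bundle of pipes: weight 34, value 95
- pallet of tiles+spool of cable+case of wine: weight 36, value 91
Minimum weight: 29 kg.

29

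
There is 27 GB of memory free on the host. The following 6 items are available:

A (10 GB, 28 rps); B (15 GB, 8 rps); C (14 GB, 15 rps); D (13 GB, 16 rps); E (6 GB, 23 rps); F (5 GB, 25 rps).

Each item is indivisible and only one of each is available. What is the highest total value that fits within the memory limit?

76 rps

Check high-value combinations within 27 GB:
- A+E+F: memory 10+6+5=21, value 28+23+25=76
- D+E+F: memory 13+6+5=24, value 16+23+25=64
- C+E+F: memory 14+6+5=25, value 15+23+25=63
- B+E+F: memory 15+6+5=26, value 8+23+25=56
- A+F: memory 10+5=15, value 28+25=53
Best: 76 rps.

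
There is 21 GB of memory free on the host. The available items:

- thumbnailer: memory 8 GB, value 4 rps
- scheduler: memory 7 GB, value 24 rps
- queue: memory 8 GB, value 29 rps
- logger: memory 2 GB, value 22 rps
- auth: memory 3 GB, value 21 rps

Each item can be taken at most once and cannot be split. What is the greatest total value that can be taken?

This is a 0/1 knapsack; check combinations near the capacity.
- scheduler+queue+logger+auth: memory 7+8+2+3=20, value 24+29+22+21=96
- thumbnailer+queue+logger+auth: memory 8+8+2+3=21, value 4+29+22+21=76
- scheduler+queue+logger: memory 7+8+2=17, value 24+29+22=75
- scheduler+queue+auth: memory 7+8+3=18, value 24+29+21=74
- queue+logger+auth: memory 8+2+3=13, value 29+22+21=72
Best: 96 rps.

96 rps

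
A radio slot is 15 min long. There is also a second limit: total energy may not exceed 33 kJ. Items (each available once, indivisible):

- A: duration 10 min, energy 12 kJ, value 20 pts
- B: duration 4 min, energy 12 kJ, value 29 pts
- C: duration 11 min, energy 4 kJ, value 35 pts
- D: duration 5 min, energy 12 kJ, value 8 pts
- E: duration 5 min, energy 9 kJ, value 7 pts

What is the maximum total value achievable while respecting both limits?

Feasible sets respecting both limits:
- B+C: duration 15, energy 16, value 64
- A+B: duration 14, energy 24, value 49
- B+D+E: duration 14, energy 33, value 44
- B+D: duration 9, energy 24, value 37
Best: 64 pts.

64 pts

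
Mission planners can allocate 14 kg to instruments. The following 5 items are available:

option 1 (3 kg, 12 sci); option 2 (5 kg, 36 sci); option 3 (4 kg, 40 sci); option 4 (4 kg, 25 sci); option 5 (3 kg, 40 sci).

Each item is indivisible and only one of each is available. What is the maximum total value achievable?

117 sci

Check high-value combinations within 14 kg:
- option 1+option 3+option 4+option 5: mass 3+4+4+3=14, value 12+40+25+40=117
- option 2+option 3+option 5: mass 5+4+3=12, value 36+40+40=116
- option 3+option 4+option 5: mass 4+4+3=11, value 40+25+40=105
- option 2+option 4+option 5: mass 5+4+3=12, value 36+25+40=101
Best: 117 sci.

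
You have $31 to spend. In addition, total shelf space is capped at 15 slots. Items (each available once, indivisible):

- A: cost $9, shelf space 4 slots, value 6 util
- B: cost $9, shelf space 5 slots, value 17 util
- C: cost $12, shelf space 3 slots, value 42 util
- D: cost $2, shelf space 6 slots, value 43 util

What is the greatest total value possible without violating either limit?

102 util

Feasible sets respecting both limits:
- B+C+D: cost 23, shelf space 14, value 102
- A+C+D: cost 23, shelf space 13, value 91
- C+D: cost 14, shelf space 9, value 85
Best: 102 util.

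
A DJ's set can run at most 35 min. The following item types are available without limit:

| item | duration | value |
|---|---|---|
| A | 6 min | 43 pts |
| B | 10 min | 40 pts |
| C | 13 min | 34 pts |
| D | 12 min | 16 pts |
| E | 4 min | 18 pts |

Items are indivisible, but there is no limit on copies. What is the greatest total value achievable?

Best value-per-unit is A at 43/6; filling with it alone gives 5×43 = 215.
Optimal mix: 5×A + 1×E → duration 34, value 233.

233 pts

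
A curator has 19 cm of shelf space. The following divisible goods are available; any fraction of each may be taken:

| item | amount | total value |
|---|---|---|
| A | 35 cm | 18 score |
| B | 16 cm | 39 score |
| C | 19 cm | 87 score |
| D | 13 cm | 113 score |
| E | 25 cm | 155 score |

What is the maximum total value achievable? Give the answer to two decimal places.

Take in order of value per unit:
- D (113/13 per unit): all 13 → value 113, running total 113.00
- E (155/25 per unit): 6 of 25 → value 6×155/25 = 37.2000, running total 150.20
Total 150.20.

150.20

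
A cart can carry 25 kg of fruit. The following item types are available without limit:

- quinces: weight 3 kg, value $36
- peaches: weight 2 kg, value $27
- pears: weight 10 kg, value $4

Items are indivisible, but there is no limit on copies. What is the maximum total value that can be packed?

$333

Best value-per-unit is peaches at 27/2; filling with it alone gives 12×27 = 324.
Optimal mix: 1×quinces + 11×peaches → weight 25, value 333.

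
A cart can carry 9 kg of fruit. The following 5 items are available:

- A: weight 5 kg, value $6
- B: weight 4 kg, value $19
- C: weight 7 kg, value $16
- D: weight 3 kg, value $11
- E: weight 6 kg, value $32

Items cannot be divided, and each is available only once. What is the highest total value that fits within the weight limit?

Check high-value combinations within 9 kg:
- D+E: weight 3+6=9, value 11+32=43
- E: weight 6, value 32
- B+D: weight 4+3=7, value 19+11=30
Best: $43.

$43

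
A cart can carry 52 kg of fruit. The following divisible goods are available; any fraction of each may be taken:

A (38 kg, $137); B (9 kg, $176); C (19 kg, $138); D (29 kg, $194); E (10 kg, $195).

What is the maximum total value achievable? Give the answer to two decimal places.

Take in order of value per unit:
- B (176/9 per unit): all 9 → value 176, running total 176.00
- E (195/10 per unit): all 10 → value 195, running total 371.00
- C (138/19 per unit): all 19 → value 138, running total 509.00
- D (194/29 per unit): 14 of 29 → value 14×194/29 = 93.6552, running total 602.66
Total 602.66.

602.66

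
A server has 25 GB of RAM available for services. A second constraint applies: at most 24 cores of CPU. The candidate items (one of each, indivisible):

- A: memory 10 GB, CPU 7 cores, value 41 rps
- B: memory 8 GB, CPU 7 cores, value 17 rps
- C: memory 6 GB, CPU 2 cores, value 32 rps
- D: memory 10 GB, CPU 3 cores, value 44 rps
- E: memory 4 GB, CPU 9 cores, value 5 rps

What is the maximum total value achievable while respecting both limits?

Feasible sets respecting both limits:
- B+C+D: memory 24, CPU 12, value 93
- A+B+C: memory 24, CPU 16, value 90
- A+D+E: memory 24, CPU 19, value 90
Best: 93 rps.

93 rps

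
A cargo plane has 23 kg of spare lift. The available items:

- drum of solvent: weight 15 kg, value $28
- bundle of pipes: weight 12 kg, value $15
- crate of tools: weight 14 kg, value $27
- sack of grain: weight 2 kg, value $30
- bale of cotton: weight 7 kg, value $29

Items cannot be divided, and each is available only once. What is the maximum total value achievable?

Check high-value combinations within 23 kg:
- crate of tools+sack of grain+bale of cotton: weight 14+2+7=23, value 27+30+29=86
- bundle of pipes+sack of grain+bale of cotton: weight 12+2+7=21, value 15+30+29=74
- sack of grain+bale of cotton: weight 2+7=9, value 30+29=59
- drum of solvent+sack of grain: weight 15+2=17, value 28+30=58
- crate of tools+sack of grain: weight 14+2=16, value 27+30=57
Best: $86.

$86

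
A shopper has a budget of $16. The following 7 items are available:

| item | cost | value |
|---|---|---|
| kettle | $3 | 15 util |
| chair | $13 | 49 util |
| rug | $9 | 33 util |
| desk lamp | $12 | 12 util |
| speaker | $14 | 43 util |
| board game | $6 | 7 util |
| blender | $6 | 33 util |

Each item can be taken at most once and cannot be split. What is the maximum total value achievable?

Check high-value combinations within $16:
- rug+blender: cost 9+6=15, value 33+33=66
- kettle+chair: cost 3+13=16, value 15+49=64
- kettle+board game+blender: cost 3+6+6=15, value 15+7+33=55
Best: 66 util.

66 util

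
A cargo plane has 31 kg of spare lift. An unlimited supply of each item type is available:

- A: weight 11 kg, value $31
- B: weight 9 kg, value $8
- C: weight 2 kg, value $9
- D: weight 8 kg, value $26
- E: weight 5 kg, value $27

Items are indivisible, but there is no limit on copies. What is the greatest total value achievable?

$162

Best value-per-unit is E at 27/5; filling with it alone gives 6×27 = 162.
Optimal mix: 3×C + 5×E → weight 31, value 162.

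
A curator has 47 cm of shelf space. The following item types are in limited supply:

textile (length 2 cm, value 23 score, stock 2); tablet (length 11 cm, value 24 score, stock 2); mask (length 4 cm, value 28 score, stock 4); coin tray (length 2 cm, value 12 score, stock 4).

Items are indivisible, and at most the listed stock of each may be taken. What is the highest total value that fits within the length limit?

230 score

Best selections within length 47 and stock limits:
- 2×textile + 1×tablet + 4×mask + 4×coin tray: length 39, value 230
- 2×textile + 2×tablet + 4×mask + 2×coin tray: length 46, value 230
Best: 230 score.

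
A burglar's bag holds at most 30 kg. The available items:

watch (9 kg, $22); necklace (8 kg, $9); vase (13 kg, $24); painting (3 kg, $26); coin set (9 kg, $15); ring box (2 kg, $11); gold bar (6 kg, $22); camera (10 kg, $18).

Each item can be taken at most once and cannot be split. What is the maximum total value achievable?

Check high-value combinations within 30 kg:
- watch+painting+ring box+gold bar+camera: weight 9+3+2+6+10=30, value 22+26+11+22+18=99
- watch+painting+coin set+ring box+gold bar: weight 9+3+9+2+6=29, value 22+26+15+11+22=96
- painting+coin set+ring box+gold bar+camera: weight 3+9+2+6+10=30, value 26+15+11+22+18=92
- watch+necklace+painting+ring box+gold bar: weight 9+8+3+2+6=28, value 22+9+26+11+22=90
- watch+painting+gold bar+camera: weight 9+3+6+10=28, value 22+26+22+18=88
Best: $99.

$99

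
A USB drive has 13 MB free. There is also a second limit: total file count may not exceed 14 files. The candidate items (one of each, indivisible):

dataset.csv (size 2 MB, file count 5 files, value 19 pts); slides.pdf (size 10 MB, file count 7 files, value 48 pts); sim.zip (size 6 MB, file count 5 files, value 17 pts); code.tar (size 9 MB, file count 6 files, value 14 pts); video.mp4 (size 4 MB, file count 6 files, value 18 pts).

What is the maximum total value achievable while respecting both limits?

Feasible sets respecting both limits:
- dataset.csv+slides.pdf: size 12, file count 12, value 67
- slides.pdf: size 10, file count 7, value 48
- dataset.csv+video.mp4: size 6, file count 11, value 37
Best: 67 pts.

67 pts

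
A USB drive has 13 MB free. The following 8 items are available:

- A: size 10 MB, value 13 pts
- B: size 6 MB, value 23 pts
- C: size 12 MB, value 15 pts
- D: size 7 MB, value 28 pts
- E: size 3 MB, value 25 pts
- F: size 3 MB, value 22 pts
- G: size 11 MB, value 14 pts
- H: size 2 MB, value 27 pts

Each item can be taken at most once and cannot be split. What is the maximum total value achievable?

Check high-value combinations within 13 MB:
- D+E+H: size 7+3+2=12, value 28+25+27=80
- D+F+H: size 7+3+2=12, value 28+22+27=77
- B+E+H: size 6+3+2=11, value 23+25+27=75
- D+E+F: size 7+3+3=13, value 28+25+22=75
Best: 80 pts.

80 pts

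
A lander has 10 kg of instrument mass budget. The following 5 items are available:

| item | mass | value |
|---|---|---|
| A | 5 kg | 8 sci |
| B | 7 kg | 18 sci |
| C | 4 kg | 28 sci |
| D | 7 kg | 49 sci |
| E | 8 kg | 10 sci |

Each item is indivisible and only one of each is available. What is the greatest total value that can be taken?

49 sci

This is a 0/1 knapsack; check combinations near the capacity.
- D: mass 7, value 49
- A+C: mass 5+4=9, value 8+28=36
- C: mass 4, value 28
- B: mass 7, value 18
- E: mass 8, value 10
Best: 49 sci.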